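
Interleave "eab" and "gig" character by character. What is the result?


Interleaving "eab" and "gig":
  Position 0: 'e' from first, 'g' from second => "eg"
  Position 1: 'a' from first, 'i' from second => "ai"
  Position 2: 'b' from first, 'g' from second => "bg"
Result: egaibg

egaibg


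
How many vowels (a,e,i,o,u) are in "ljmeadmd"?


Input: ljmeadmd
Checking each character:
  'l' at position 0: consonant
  'j' at position 1: consonant
  'm' at position 2: consonant
  'e' at position 3: vowel (running total: 1)
  'a' at position 4: vowel (running total: 2)
  'd' at position 5: consonant
  'm' at position 6: consonant
  'd' at position 7: consonant
Total vowels: 2

2


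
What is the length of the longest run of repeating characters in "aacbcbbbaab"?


Input: "aacbcbbbaab"
Scanning for longest run:
  Position 1 ('a'): continues run of 'a', length=2
  Position 2 ('c'): new char, reset run to 1
  Position 3 ('b'): new char, reset run to 1
  Position 4 ('c'): new char, reset run to 1
  Position 5 ('b'): new char, reset run to 1
  Position 6 ('b'): continues run of 'b', length=2
  Position 7 ('b'): continues run of 'b', length=3
  Position 8 ('a'): new char, reset run to 1
  Position 9 ('a'): continues run of 'a', length=2
  Position 10 ('b'): new char, reset run to 1
Longest run: 'b' with length 3

3


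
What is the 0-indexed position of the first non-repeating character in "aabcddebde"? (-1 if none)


Input: aabcddebde
Character frequencies:
  'a': 2
  'b': 2
  'c': 1
  'd': 3
  'e': 2
Scanning left to right for freq == 1:
  Position 0 ('a'): freq=2, skip
  Position 1 ('a'): freq=2, skip
  Position 2 ('b'): freq=2, skip
  Position 3 ('c'): unique! => answer = 3

3


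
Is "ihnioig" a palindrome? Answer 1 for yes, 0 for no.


Input: ihnioig
Reversed: gioinhi
  Compare pos 0 ('i') with pos 6 ('g'): MISMATCH
  Compare pos 1 ('h') with pos 5 ('i'): MISMATCH
  Compare pos 2 ('n') with pos 4 ('o'): MISMATCH
Result: not a palindrome

0


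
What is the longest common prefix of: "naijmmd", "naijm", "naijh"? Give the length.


Words: naijmmd, naijm, naijh
  Position 0: all 'n' => match
  Position 1: all 'a' => match
  Position 2: all 'i' => match
  Position 3: all 'j' => match
  Position 4: ('m', 'm', 'h') => mismatch, stop
LCP = "naij" (length 4)

4


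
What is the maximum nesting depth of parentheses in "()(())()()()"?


Input: "()(())()()()"
Tracking depth:
  Position 0 '(': depth becomes 1
  Position 1 ')': depth becomes 0
  Position 2 '(': depth becomes 1
  Position 3 '(': depth becomes 2
  Position 4 ')': depth becomes 1
  Position 5 ')': depth becomes 0
  Position 6 '(': depth becomes 1
  Position 7 ')': depth becomes 0
  Position 8 '(': depth becomes 1
  Position 9 ')': depth becomes 0
  Position 10 '(': depth becomes 1
  Position 11 ')': depth becomes 0
Maximum depth reached: 2

2


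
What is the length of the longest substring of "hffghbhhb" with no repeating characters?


Input: "hffghbhhb"
Sliding window (track last position of each char):
  Position 0 ('h'): window [0,0] length 1 -- new best
  Position 1 ('f'): window [0,1] length 2 -- new best
  Position 2 ('f'): repeat (last at 1), move window start to 2
  Position 2 ('f'): window [2,2] length 1
  Position 3 ('g'): window [2,3] length 2
  Position 4 ('h'): window [2,4] length 3 -- new best
  Position 5 ('b'): window [2,5] length 4 -- new best
  Position 6 ('h'): repeat (last at 4), move window start to 5
  Position 6 ('h'): window [5,6] length 2
  Position 7 ('h'): repeat (last at 6), move window start to 7
  Position 7 ('h'): window [7,7] length 1
  Position 8 ('b'): window [7,8] length 2
Longest substring with no repeats: "fghb" with length 4

4


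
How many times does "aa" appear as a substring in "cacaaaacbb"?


Searching for "aa" in "cacaaaacbb"
Scanning each position:
  Position 0: "ca" => no
  Position 1: "ac" => no
  Position 2: "ca" => no
  Position 3: "aa" => MATCH
  Position 4: "aa" => MATCH
  Position 5: "aa" => MATCH
  Position 6: "ac" => no
  Position 7: "cb" => no
  Position 8: "bb" => no
Total occurrences: 3

3


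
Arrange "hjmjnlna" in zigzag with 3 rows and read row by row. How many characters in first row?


Zigzag "hjmjnlna" into 3 rows:
Placing characters:
  'h' => row 0
  'j' => row 1
  'm' => row 2
  'j' => row 1
  'n' => row 0
  'l' => row 1
  'n' => row 2
  'a' => row 1
Rows:
  Row 0: "hn"
  Row 1: "jjla"
  Row 2: "mn"
First row length: 2

2


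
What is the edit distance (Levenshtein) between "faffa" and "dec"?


Computing edit distance: "faffa" -> "dec"
DP table:
           d    e    c
      0    1    2    3
  f   1    1    2    3
  a   2    2    2    3
  f   3    3    3    3
  f   4    4    4    4
  a   5    5    5    5
Edit distance = dp[5][3] = 5

5


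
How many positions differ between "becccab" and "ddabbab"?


Comparing "becccab" and "ddabbab" position by position:
  Position 0: 'b' vs 'd' => DIFFER
  Position 1: 'e' vs 'd' => DIFFER
  Position 2: 'c' vs 'a' => DIFFER
  Position 3: 'c' vs 'b' => DIFFER
  Position 4: 'c' vs 'b' => DIFFER
  Position 5: 'a' vs 'a' => same
  Position 6: 'b' vs 'b' => same
Positions that differ: 5

5


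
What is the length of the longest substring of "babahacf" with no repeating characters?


Input: "babahacf"
Sliding window (track last position of each char):
  Position 0 ('b'): window [0,0] length 1 -- new best
  Position 1 ('a'): window [0,1] length 2 -- new best
  Position 2 ('b'): repeat (last at 0), move window start to 1
  Position 2 ('b'): window [1,2] length 2
  Position 3 ('a'): repeat (last at 1), move window start to 2
  Position 3 ('a'): window [2,3] length 2
  Position 4 ('h'): window [2,4] length 3 -- new best
  Position 5 ('a'): repeat (last at 3), move window start to 4
  Position 5 ('a'): window [4,5] length 2
  Position 6 ('c'): window [4,6] length 3
  Position 7 ('f'): window [4,7] length 4 -- new best
Longest substring with no repeats: "hacf" with length 4

4


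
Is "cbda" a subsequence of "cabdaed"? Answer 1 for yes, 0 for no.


Check if "cbda" is a subsequence of "cabdaed"
Greedy scan:
  Position 0 ('c'): matches sub[0] = 'c'
  Position 1 ('a'): no match needed
  Position 2 ('b'): matches sub[1] = 'b'
  Position 3 ('d'): matches sub[2] = 'd'
  Position 4 ('a'): matches sub[3] = 'a'
  Position 5 ('e'): no match needed
  Position 6 ('d'): no match needed
All 4 characters matched => is a subsequence

1


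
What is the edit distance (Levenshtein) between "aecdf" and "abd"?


Computing edit distance: "aecdf" -> "abd"
DP table:
           a    b    d
      0    1    2    3
  a   1    0    1    2
  e   2    1    1    2
  c   3    2    2    2
  d   4    3    3    2
  f   5    4    4    3
Edit distance = dp[5][3] = 3

3


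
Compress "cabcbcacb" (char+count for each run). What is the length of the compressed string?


Input: cabcbcacb
Runs:
  'c' x 1 => "c1"
  'a' x 1 => "a1"
  'b' x 1 => "b1"
  'c' x 1 => "c1"
  'b' x 1 => "b1"
  'c' x 1 => "c1"
  'a' x 1 => "a1"
  'c' x 1 => "c1"
  'b' x 1 => "b1"
Compressed: "c1a1b1c1b1c1a1c1b1"
Compressed length: 18

18


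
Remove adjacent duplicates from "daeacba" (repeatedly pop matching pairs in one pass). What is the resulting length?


Input: daeacba
Stack-based adjacent duplicate removal:
  Read 'd': push. Stack: d
  Read 'a': push. Stack: da
  Read 'e': push. Stack: dae
  Read 'a': push. Stack: daea
  Read 'c': push. Stack: daeac
  Read 'b': push. Stack: daeacb
  Read 'a': push. Stack: daeacba
Final stack: "daeacba" (length 7)

7


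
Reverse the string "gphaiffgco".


Input: gphaiffgco
Reading characters right to left:
  Position 9: 'o'
  Position 8: 'c'
  Position 7: 'g'
  Position 6: 'f'
  Position 5: 'f'
  Position 4: 'i'
  Position 3: 'a'
  Position 2: 'h'
  Position 1: 'p'
  Position 0: 'g'
Reversed: ocgffiahpg

ocgffiahpg


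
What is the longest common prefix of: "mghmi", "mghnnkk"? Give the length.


Words: mghmi, mghnnkk
  Position 0: all 'm' => match
  Position 1: all 'g' => match
  Position 2: all 'h' => match
  Position 3: ('m', 'n') => mismatch, stop
LCP = "mgh" (length 3)

3


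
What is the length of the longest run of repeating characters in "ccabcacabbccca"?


Input: "ccabcacabbccca"
Scanning for longest run:
  Position 1 ('c'): continues run of 'c', length=2
  Position 2 ('a'): new char, reset run to 1
  Position 3 ('b'): new char, reset run to 1
  Position 4 ('c'): new char, reset run to 1
  Position 5 ('a'): new char, reset run to 1
  Position 6 ('c'): new char, reset run to 1
  Position 7 ('a'): new char, reset run to 1
  Position 8 ('b'): new char, reset run to 1
  Position 9 ('b'): continues run of 'b', length=2
  Position 10 ('c'): new char, reset run to 1
  Position 11 ('c'): continues run of 'c', length=2
  Position 12 ('c'): continues run of 'c', length=3
  Position 13 ('a'): new char, reset run to 1
Longest run: 'c' with length 3

3


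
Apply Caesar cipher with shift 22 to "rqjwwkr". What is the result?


Caesar cipher: shift "rqjwwkr" by 22
  'r' (pos 17) + 22 = pos 13 = 'n'
  'q' (pos 16) + 22 = pos 12 = 'm'
  'j' (pos 9) + 22 = pos 5 = 'f'
  'w' (pos 22) + 22 = pos 18 = 's'
  'w' (pos 22) + 22 = pos 18 = 's'
  'k' (pos 10) + 22 = pos 6 = 'g'
  'r' (pos 17) + 22 = pos 13 = 'n'
Result: nmfssgn

nmfssgn


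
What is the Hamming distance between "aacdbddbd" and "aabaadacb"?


Comparing "aacdbddbd" and "aabaadacb" position by position:
  Position 0: 'a' vs 'a' => same
  Position 1: 'a' vs 'a' => same
  Position 2: 'c' vs 'b' => differ
  Position 3: 'd' vs 'a' => differ
  Position 4: 'b' vs 'a' => differ
  Position 5: 'd' vs 'd' => same
  Position 6: 'd' vs 'a' => differ
  Position 7: 'b' vs 'c' => differ
  Position 8: 'd' vs 'b' => differ
Total differences (Hamming distance): 6

6


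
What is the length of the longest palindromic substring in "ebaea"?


Input: "ebaea"
Checking substrings for palindromes:
  [2:5] "aea" (len 3) => palindrome
Longest palindromic substring: "aea" with length 3

3


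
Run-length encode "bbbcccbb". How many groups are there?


Input: bbbcccbb
Scanning for consecutive runs:
  Group 1: 'b' x 3 (positions 0-2)
  Group 2: 'c' x 3 (positions 3-5)
  Group 3: 'b' x 2 (positions 6-7)
Total groups: 3

3


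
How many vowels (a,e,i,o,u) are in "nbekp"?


Input: nbekp
Checking each character:
  'n' at position 0: consonant
  'b' at position 1: consonant
  'e' at position 2: vowel (running total: 1)
  'k' at position 3: consonant
  'p' at position 4: consonant
Total vowels: 1

1


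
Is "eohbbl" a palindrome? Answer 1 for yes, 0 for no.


Input: eohbbl
Reversed: lbbhoe
  Compare pos 0 ('e') with pos 5 ('l'): MISMATCH
  Compare pos 1 ('o') with pos 4 ('b'): MISMATCH
  Compare pos 2 ('h') with pos 3 ('b'): MISMATCH
Result: not a palindrome

0


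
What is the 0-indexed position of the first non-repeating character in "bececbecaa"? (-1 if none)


Input: bececbecaa
Character frequencies:
  'a': 2
  'b': 2
  'c': 3
  'e': 3
Scanning left to right for freq == 1:
  Position 0 ('b'): freq=2, skip
  Position 1 ('e'): freq=3, skip
  Position 2 ('c'): freq=3, skip
  Position 3 ('e'): freq=3, skip
  Position 4 ('c'): freq=3, skip
  Position 5 ('b'): freq=2, skip
  Position 6 ('e'): freq=3, skip
  Position 7 ('c'): freq=3, skip
  Position 8 ('a'): freq=2, skip
  Position 9 ('a'): freq=2, skip
  No unique character found => answer = -1

-1


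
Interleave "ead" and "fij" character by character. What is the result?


Interleaving "ead" and "fij":
  Position 0: 'e' from first, 'f' from second => "ef"
  Position 1: 'a' from first, 'i' from second => "ai"
  Position 2: 'd' from first, 'j' from second => "dj"
Result: efaidj

efaidj


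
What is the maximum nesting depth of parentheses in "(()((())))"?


Input: "(()((())))"
Tracking depth:
  Position 0 '(': depth becomes 1
  Position 1 '(': depth becomes 2
  Position 2 ')': depth becomes 1
  Position 3 '(': depth becomes 2
  Position 4 '(': depth becomes 3
  Position 5 '(': depth becomes 4
  Position 6 ')': depth becomes 3
  Position 7 ')': depth becomes 2
  Position 8 ')': depth becomes 1
  Position 9 ')': depth becomes 0
Maximum depth reached: 4

4


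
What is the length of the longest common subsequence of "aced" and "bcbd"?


LCS of "aced" and "bcbd"
DP table:
           b    c    b    d
      0    0    0    0    0
  a   0    0    0    0    0
  c   0    0    1    1    1
  e   0    0    1    1    1
  d   0    0    1    1    2
LCS length = dp[4][4] = 2

2


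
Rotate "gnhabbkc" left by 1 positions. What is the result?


Input: "gnhabbkc", rotate left by 1
First 1 characters: "g"
Remaining characters: "nhabbkc"
Concatenate remaining + first: "nhabbkc" + "g" = "nhabbkcg"

nhabbkcg


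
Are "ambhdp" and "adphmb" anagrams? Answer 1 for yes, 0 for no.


Strings: "ambhdp", "adphmb"
Sorted first:  abdhmp
Sorted second: abdhmp
Sorted forms match => anagrams

1


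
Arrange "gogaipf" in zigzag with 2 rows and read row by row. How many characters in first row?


Zigzag "gogaipf" into 2 rows:
Placing characters:
  'g' => row 0
  'o' => row 1
  'g' => row 0
  'a' => row 1
  'i' => row 0
  'p' => row 1
  'f' => row 0
Rows:
  Row 0: "ggif"
  Row 1: "oap"
First row length: 4

4


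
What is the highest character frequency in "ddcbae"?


Input: ddcbae
Character counts:
  'a': 1
  'b': 1
  'c': 1
  'd': 2
  'e': 1
Maximum frequency: 2

2


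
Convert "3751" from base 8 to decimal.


Input: "3751" in base 8
Positional expansion:
  Digit '3' (value 3) x 8^3 = 1536
  Digit '7' (value 7) x 8^2 = 448
  Digit '5' (value 5) x 8^1 = 40
  Digit '1' (value 1) x 8^0 = 1
Sum = 2025

2025


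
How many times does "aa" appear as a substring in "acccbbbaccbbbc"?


Searching for "aa" in "acccbbbaccbbbc"
Scanning each position:
  Position 0: "ac" => no
  Position 1: "cc" => no
  Position 2: "cc" => no
  Position 3: "cb" => no
  Position 4: "bb" => no
  Position 5: "bb" => no
  Position 6: "ba" => no
  Position 7: "ac" => no
  Position 8: "cc" => no
  Position 9: "cb" => no
  Position 10: "bb" => no
  Position 11: "bb" => no
  Position 12: "bc" => no
Total occurrences: 0

0


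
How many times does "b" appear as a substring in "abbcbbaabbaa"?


Searching for "b" in "abbcbbaabbaa"
Scanning each position:
  Position 0: "a" => no
  Position 1: "b" => MATCH
  Position 2: "b" => MATCH
  Position 3: "c" => no
  Position 4: "b" => MATCH
  Position 5: "b" => MATCH
  Position 6: "a" => no
  Position 7: "a" => no
  Position 8: "b" => MATCH
  Position 9: "b" => MATCH
  Position 10: "a" => no
  Position 11: "a" => no
Total occurrences: 6

6


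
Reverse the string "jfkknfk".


Input: jfkknfk
Reading characters right to left:
  Position 6: 'k'
  Position 5: 'f'
  Position 4: 'n'
  Position 3: 'k'
  Position 2: 'k'
  Position 1: 'f'
  Position 0: 'j'
Reversed: kfnkkfj

kfnkkfj


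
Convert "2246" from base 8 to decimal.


Input: "2246" in base 8
Positional expansion:
  Digit '2' (value 2) x 8^3 = 1024
  Digit '2' (value 2) x 8^2 = 128
  Digit '4' (value 4) x 8^1 = 32
  Digit '6' (value 6) x 8^0 = 6
Sum = 1190

1190


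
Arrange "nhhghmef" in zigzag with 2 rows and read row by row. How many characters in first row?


Zigzag "nhhghmef" into 2 rows:
Placing characters:
  'n' => row 0
  'h' => row 1
  'h' => row 0
  'g' => row 1
  'h' => row 0
  'm' => row 1
  'e' => row 0
  'f' => row 1
Rows:
  Row 0: "nhhe"
  Row 1: "hgmf"
First row length: 4

4


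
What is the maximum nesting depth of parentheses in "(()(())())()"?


Input: "(()(())())()"
Tracking depth:
  Position 0 '(': depth becomes 1
  Position 1 '(': depth becomes 2
  Position 2 ')': depth becomes 1
  Position 3 '(': depth becomes 2
  Position 4 '(': depth becomes 3
  Position 5 ')': depth becomes 2
  Position 6 ')': depth becomes 1
  Position 7 '(': depth becomes 2
  Position 8 ')': depth becomes 1
  Position 9 ')': depth becomes 0
  Position 10 '(': depth becomes 1
  Position 11 ')': depth becomes 0
Maximum depth reached: 3

3


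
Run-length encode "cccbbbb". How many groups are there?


Input: cccbbbb
Scanning for consecutive runs:
  Group 1: 'c' x 3 (positions 0-2)
  Group 2: 'b' x 4 (positions 3-6)
Total groups: 2

2


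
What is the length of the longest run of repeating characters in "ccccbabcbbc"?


Input: "ccccbabcbbc"
Scanning for longest run:
  Position 1 ('c'): continues run of 'c', length=2
  Position 2 ('c'): continues run of 'c', length=3
  Position 3 ('c'): continues run of 'c', length=4
  Position 4 ('b'): new char, reset run to 1
  Position 5 ('a'): new char, reset run to 1
  Position 6 ('b'): new char, reset run to 1
  Position 7 ('c'): new char, reset run to 1
  Position 8 ('b'): new char, reset run to 1
  Position 9 ('b'): continues run of 'b', length=2
  Position 10 ('c'): new char, reset run to 1
Longest run: 'c' with length 4

4


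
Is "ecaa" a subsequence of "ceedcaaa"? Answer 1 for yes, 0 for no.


Check if "ecaa" is a subsequence of "ceedcaaa"
Greedy scan:
  Position 0 ('c'): no match needed
  Position 1 ('e'): matches sub[0] = 'e'
  Position 2 ('e'): no match needed
  Position 3 ('d'): no match needed
  Position 4 ('c'): matches sub[1] = 'c'
  Position 5 ('a'): matches sub[2] = 'a'
  Position 6 ('a'): matches sub[3] = 'a'
  Position 7 ('a'): no match needed
All 4 characters matched => is a subsequence

1


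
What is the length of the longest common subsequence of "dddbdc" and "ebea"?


LCS of "dddbdc" and "ebea"
DP table:
           e    b    e    a
      0    0    0    0    0
  d   0    0    0    0    0
  d   0    0    0    0    0
  d   0    0    0    0    0
  b   0    0    1    1    1
  d   0    0    1    1    1
  c   0    0    1    1    1
LCS length = dp[6][4] = 1

1


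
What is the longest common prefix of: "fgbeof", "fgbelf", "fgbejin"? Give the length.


Words: fgbeof, fgbelf, fgbejin
  Position 0: all 'f' => match
  Position 1: all 'g' => match
  Position 2: all 'b' => match
  Position 3: all 'e' => match
  Position 4: ('o', 'l', 'j') => mismatch, stop
LCP = "fgbe" (length 4)

4


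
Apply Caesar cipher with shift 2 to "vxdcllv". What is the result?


Caesar cipher: shift "vxdcllv" by 2
  'v' (pos 21) + 2 = pos 23 = 'x'
  'x' (pos 23) + 2 = pos 25 = 'z'
  'd' (pos 3) + 2 = pos 5 = 'f'
  'c' (pos 2) + 2 = pos 4 = 'e'
  'l' (pos 11) + 2 = pos 13 = 'n'
  'l' (pos 11) + 2 = pos 13 = 'n'
  'v' (pos 21) + 2 = pos 23 = 'x'
Result: xzfennx

xzfennx


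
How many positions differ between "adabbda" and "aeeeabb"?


Comparing "adabbda" and "aeeeabb" position by position:
  Position 0: 'a' vs 'a' => same
  Position 1: 'd' vs 'e' => DIFFER
  Position 2: 'a' vs 'e' => DIFFER
  Position 3: 'b' vs 'e' => DIFFER
  Position 4: 'b' vs 'a' => DIFFER
  Position 5: 'd' vs 'b' => DIFFER
  Position 6: 'a' vs 'b' => DIFFER
Positions that differ: 6

6


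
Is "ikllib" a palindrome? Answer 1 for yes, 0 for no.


Input: ikllib
Reversed: billki
  Compare pos 0 ('i') with pos 5 ('b'): MISMATCH
  Compare pos 1 ('k') with pos 4 ('i'): MISMATCH
  Compare pos 2 ('l') with pos 3 ('l'): match
Result: not a palindrome

0


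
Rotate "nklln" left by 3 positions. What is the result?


Input: "nklln", rotate left by 3
First 3 characters: "nkl"
Remaining characters: "ln"
Concatenate remaining + first: "ln" + "nkl" = "lnnkl"

lnnkl


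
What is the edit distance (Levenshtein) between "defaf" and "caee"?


Computing edit distance: "defaf" -> "caee"
DP table:
           c    a    e    e
      0    1    2    3    4
  d   1    1    2    3    4
  e   2    2    2    2    3
  f   3    3    3    3    3
  a   4    4    3    4    4
  f   5    5    4    4    5
Edit distance = dp[5][4] = 5

5


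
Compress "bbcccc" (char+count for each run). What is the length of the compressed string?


Input: bbcccc
Runs:
  'b' x 2 => "b2"
  'c' x 4 => "c4"
Compressed: "b2c4"
Compressed length: 4

4


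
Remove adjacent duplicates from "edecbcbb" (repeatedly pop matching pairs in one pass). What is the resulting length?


Input: edecbcbb
Stack-based adjacent duplicate removal:
  Read 'e': push. Stack: e
  Read 'd': push. Stack: ed
  Read 'e': push. Stack: ede
  Read 'c': push. Stack: edec
  Read 'b': push. Stack: edecb
  Read 'c': push. Stack: edecbc
  Read 'b': push. Stack: edecbcb
  Read 'b': matches stack top 'b' => pop. Stack: edecbc
Final stack: "edecbc" (length 6)

6


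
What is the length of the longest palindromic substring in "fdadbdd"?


Input: "fdadbdd"
Checking substrings for palindromes:
  [1:4] "dad" (len 3) => palindrome
  [3:6] "dbd" (len 3) => palindrome
  [5:7] "dd" (len 2) => palindrome
Longest palindromic substring: "dad" with length 3

3


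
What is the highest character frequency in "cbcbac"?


Input: cbcbac
Character counts:
  'a': 1
  'b': 2
  'c': 3
Maximum frequency: 3

3


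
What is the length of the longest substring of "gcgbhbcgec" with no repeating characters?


Input: "gcgbhbcgec"
Sliding window (track last position of each char):
  Position 0 ('g'): window [0,0] length 1 -- new best
  Position 1 ('c'): window [0,1] length 2 -- new best
  Position 2 ('g'): repeat (last at 0), move window start to 1
  Position 2 ('g'): window [1,2] length 2
  Position 3 ('b'): window [1,3] length 3 -- new best
  Position 4 ('h'): window [1,4] length 4 -- new best
  Position 5 ('b'): repeat (last at 3), move window start to 4
  Position 5 ('b'): window [4,5] length 2
  Position 6 ('c'): window [4,6] length 3
  Position 7 ('g'): window [4,7] length 4
  Position 8 ('e'): window [4,8] length 5 -- new best
  Position 9 ('c'): repeat (last at 6), move window start to 7
  Position 9 ('c'): window [7,9] length 3
Longest substring with no repeats: "hbcge" with length 5

5


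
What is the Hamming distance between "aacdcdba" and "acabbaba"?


Comparing "aacdcdba" and "acabbaba" position by position:
  Position 0: 'a' vs 'a' => same
  Position 1: 'a' vs 'c' => differ
  Position 2: 'c' vs 'a' => differ
  Position 3: 'd' vs 'b' => differ
  Position 4: 'c' vs 'b' => differ
  Position 5: 'd' vs 'a' => differ
  Position 6: 'b' vs 'b' => same
  Position 7: 'a' vs 'a' => same
Total differences (Hamming distance): 5

5


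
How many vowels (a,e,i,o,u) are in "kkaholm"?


Input: kkaholm
Checking each character:
  'k' at position 0: consonant
  'k' at position 1: consonant
  'a' at position 2: vowel (running total: 1)
  'h' at position 3: consonant
  'o' at position 4: vowel (running total: 2)
  'l' at position 5: consonant
  'm' at position 6: consonant
Total vowels: 2

2


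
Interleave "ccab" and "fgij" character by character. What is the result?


Interleaving "ccab" and "fgij":
  Position 0: 'c' from first, 'f' from second => "cf"
  Position 1: 'c' from first, 'g' from second => "cg"
  Position 2: 'a' from first, 'i' from second => "ai"
  Position 3: 'b' from first, 'j' from second => "bj"
Result: cfcgaibj

cfcgaibj


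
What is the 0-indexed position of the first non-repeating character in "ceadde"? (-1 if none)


Input: ceadde
Character frequencies:
  'a': 1
  'c': 1
  'd': 2
  'e': 2
Scanning left to right for freq == 1:
  Position 0 ('c'): unique! => answer = 0

0


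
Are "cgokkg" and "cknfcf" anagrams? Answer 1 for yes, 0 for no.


Strings: "cgokkg", "cknfcf"
Sorted first:  cggkko
Sorted second: ccffkn
Differ at position 1: 'g' vs 'c' => not anagrams

0


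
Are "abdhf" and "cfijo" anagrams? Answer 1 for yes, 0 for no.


Strings: "abdhf", "cfijo"
Sorted first:  abdfh
Sorted second: cfijo
Differ at position 0: 'a' vs 'c' => not anagrams

0


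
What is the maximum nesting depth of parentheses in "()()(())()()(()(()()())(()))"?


Input: "()()(())()()(()(()()())(()))"
Tracking depth:
  Position 0 '(': depth becomes 1
  Position 1 ')': depth becomes 0
  Position 2 '(': depth becomes 1
  Position 3 ')': depth becomes 0
  Position 4 '(': depth becomes 1
  Position 5 '(': depth becomes 2
  Position 6 ')': depth becomes 1
  Position 7 ')': depth becomes 0
  Position 8 '(': depth becomes 1
  Position 9 ')': depth becomes 0
  Position 10 '(': depth becomes 1
  Position 11 ')': depth becomes 0
  Position 12 '(': depth becomes 1
  Position 13 '(': depth becomes 2
  Position 14 ')': depth becomes 1
  Position 15 '(': depth becomes 2
  Position 16 '(': depth becomes 3
  Position 17 ')': depth becomes 2
  Position 18 '(': depth becomes 3
  Position 19 ')': depth becomes 2
  Position 20 '(': depth becomes 3
  Position 21 ')': depth becomes 2
  Position 22 ')': depth becomes 1
  Position 23 '(': depth becomes 2
  Position 24 '(': depth becomes 3
  Position 25 ')': depth becomes 2
  Position 26 ')': depth becomes 1
  Position 27 ')': depth becomes 0
Maximum depth reached: 3

3


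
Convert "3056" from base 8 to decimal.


Input: "3056" in base 8
Positional expansion:
  Digit '3' (value 3) x 8^3 = 1536
  Digit '0' (value 0) x 8^2 = 0
  Digit '5' (value 5) x 8^1 = 40
  Digit '6' (value 6) x 8^0 = 6
Sum = 1582

1582


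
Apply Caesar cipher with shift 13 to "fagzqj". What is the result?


Caesar cipher: shift "fagzqj" by 13
  'f' (pos 5) + 13 = pos 18 = 's'
  'a' (pos 0) + 13 = pos 13 = 'n'
  'g' (pos 6) + 13 = pos 19 = 't'
  'z' (pos 25) + 13 = pos 12 = 'm'
  'q' (pos 16) + 13 = pos 3 = 'd'
  'j' (pos 9) + 13 = pos 22 = 'w'
Result: sntmdw

sntmdw


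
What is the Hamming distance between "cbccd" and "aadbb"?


Comparing "cbccd" and "aadbb" position by position:
  Position 0: 'c' vs 'a' => differ
  Position 1: 'b' vs 'a' => differ
  Position 2: 'c' vs 'd' => differ
  Position 3: 'c' vs 'b' => differ
  Position 4: 'd' vs 'b' => differ
Total differences (Hamming distance): 5

5


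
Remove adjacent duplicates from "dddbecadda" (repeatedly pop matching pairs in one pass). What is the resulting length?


Input: dddbecadda
Stack-based adjacent duplicate removal:
  Read 'd': push. Stack: d
  Read 'd': matches stack top 'd' => pop. Stack: (empty)
  Read 'd': push. Stack: d
  Read 'b': push. Stack: db
  Read 'e': push. Stack: dbe
  Read 'c': push. Stack: dbec
  Read 'a': push. Stack: dbeca
  Read 'd': push. Stack: dbecad
  Read 'd': matches stack top 'd' => pop. Stack: dbeca
  Read 'a': matches stack top 'a' => pop. Stack: dbec
Final stack: "dbec" (length 4)

4


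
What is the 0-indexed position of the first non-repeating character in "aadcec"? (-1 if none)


Input: aadcec
Character frequencies:
  'a': 2
  'c': 2
  'd': 1
  'e': 1
Scanning left to right for freq == 1:
  Position 0 ('a'): freq=2, skip
  Position 1 ('a'): freq=2, skip
  Position 2 ('d'): unique! => answer = 2

2


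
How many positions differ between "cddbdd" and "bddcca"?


Comparing "cddbdd" and "bddcca" position by position:
  Position 0: 'c' vs 'b' => DIFFER
  Position 1: 'd' vs 'd' => same
  Position 2: 'd' vs 'd' => same
  Position 3: 'b' vs 'c' => DIFFER
  Position 4: 'd' vs 'c' => DIFFER
  Position 5: 'd' vs 'a' => DIFFER
Positions that differ: 4

4


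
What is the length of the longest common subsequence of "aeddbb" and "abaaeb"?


LCS of "aeddbb" and "abaaeb"
DP table:
           a    b    a    a    e    b
      0    0    0    0    0    0    0
  a   0    1    1    1    1    1    1
  e   0    1    1    1    1    2    2
  d   0    1    1    1    1    2    2
  d   0    1    1    1    1    2    2
  b   0    1    2    2    2    2    3
  b   0    1    2    2    2    2    3
LCS length = dp[6][6] = 3

3


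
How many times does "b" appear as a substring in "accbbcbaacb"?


Searching for "b" in "accbbcbaacb"
Scanning each position:
  Position 0: "a" => no
  Position 1: "c" => no
  Position 2: "c" => no
  Position 3: "b" => MATCH
  Position 4: "b" => MATCH
  Position 5: "c" => no
  Position 6: "b" => MATCH
  Position 7: "a" => no
  Position 8: "a" => no
  Position 9: "c" => no
  Position 10: "b" => MATCH
Total occurrences: 4

4


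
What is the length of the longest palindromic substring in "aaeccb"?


Input: "aaeccb"
Checking substrings for palindromes:
  [0:2] "aa" (len 2) => palindrome
  [3:5] "cc" (len 2) => palindrome
Longest palindromic substring: "aa" with length 2

2


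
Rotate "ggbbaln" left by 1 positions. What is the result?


Input: "ggbbaln", rotate left by 1
First 1 characters: "g"
Remaining characters: "gbbaln"
Concatenate remaining + first: "gbbaln" + "g" = "gbbalng"

gbbalng


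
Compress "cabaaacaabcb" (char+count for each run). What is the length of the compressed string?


Input: cabaaacaabcb
Runs:
  'c' x 1 => "c1"
  'a' x 1 => "a1"
  'b' x 1 => "b1"
  'a' x 3 => "a3"
  'c' x 1 => "c1"
  'a' x 2 => "a2"
  'b' x 1 => "b1"
  'c' x 1 => "c1"
  'b' x 1 => "b1"
Compressed: "c1a1b1a3c1a2b1c1b1"
Compressed length: 18

18


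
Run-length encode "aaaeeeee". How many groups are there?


Input: aaaeeeee
Scanning for consecutive runs:
  Group 1: 'a' x 3 (positions 0-2)
  Group 2: 'e' x 5 (positions 3-7)
Total groups: 2

2


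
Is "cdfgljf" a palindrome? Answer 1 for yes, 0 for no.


Input: cdfgljf
Reversed: fjlgfdc
  Compare pos 0 ('c') with pos 6 ('f'): MISMATCH
  Compare pos 1 ('d') with pos 5 ('j'): MISMATCH
  Compare pos 2 ('f') with pos 4 ('l'): MISMATCH
Result: not a palindrome

0


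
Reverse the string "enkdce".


Input: enkdce
Reading characters right to left:
  Position 5: 'e'
  Position 4: 'c'
  Position 3: 'd'
  Position 2: 'k'
  Position 1: 'n'
  Position 0: 'e'
Reversed: ecdkne

ecdkne


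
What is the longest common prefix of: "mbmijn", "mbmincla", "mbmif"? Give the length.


Words: mbmijn, mbmincla, mbmif
  Position 0: all 'm' => match
  Position 1: all 'b' => match
  Position 2: all 'm' => match
  Position 3: all 'i' => match
  Position 4: ('j', 'n', 'f') => mismatch, stop
LCP = "mbmi" (length 4)

4


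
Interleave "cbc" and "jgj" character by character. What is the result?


Interleaving "cbc" and "jgj":
  Position 0: 'c' from first, 'j' from second => "cj"
  Position 1: 'b' from first, 'g' from second => "bg"
  Position 2: 'c' from first, 'j' from second => "cj"
Result: cjbgcj

cjbgcj


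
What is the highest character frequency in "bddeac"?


Input: bddeac
Character counts:
  'a': 1
  'b': 1
  'c': 1
  'd': 2
  'e': 1
Maximum frequency: 2

2


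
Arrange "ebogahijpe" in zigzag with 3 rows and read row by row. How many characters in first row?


Zigzag "ebogahijpe" into 3 rows:
Placing characters:
  'e' => row 0
  'b' => row 1
  'o' => row 2
  'g' => row 1
  'a' => row 0
  'h' => row 1
  'i' => row 2
  'j' => row 1
  'p' => row 0
  'e' => row 1
Rows:
  Row 0: "eap"
  Row 1: "bghje"
  Row 2: "oi"
First row length: 3

3


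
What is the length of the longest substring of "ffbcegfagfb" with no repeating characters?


Input: "ffbcegfagfb"
Sliding window (track last position of each char):
  Position 0 ('f'): window [0,0] length 1 -- new best
  Position 1 ('f'): repeat (last at 0), move window start to 1
  Position 1 ('f'): window [1,1] length 1
  Position 2 ('b'): window [1,2] length 2 -- new best
  Position 3 ('c'): window [1,3] length 3 -- new best
  Position 4 ('e'): window [1,4] length 4 -- new best
  Position 5 ('g'): window [1,5] length 5 -- new best
  Position 6 ('f'): repeat (last at 1), move window start to 2
  Position 6 ('f'): window [2,6] length 5
  Position 7 ('a'): window [2,7] length 6 -- new best
  Position 8 ('g'): repeat (last at 5), move window start to 6
  Position 8 ('g'): window [6,8] length 3
  Position 9 ('f'): repeat (last at 6), move window start to 7
  Position 9 ('f'): window [7,9] length 3
  Position 10 ('b'): window [7,10] length 4
Longest substring with no repeats: "bcegfa" with length 6

6


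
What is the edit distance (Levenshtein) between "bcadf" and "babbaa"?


Computing edit distance: "bcadf" -> "babbaa"
DP table:
           b    a    b    b    a    a
      0    1    2    3    4    5    6
  b   1    0    1    2    3    4    5
  c   2    1    1    2    3    4    5
  a   3    2    1    2    3    3    4
  d   4    3    2    2    3    4    4
  f   5    4    3    3    3    4    5
Edit distance = dp[5][6] = 5

5


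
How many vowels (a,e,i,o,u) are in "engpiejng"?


Input: engpiejng
Checking each character:
  'e' at position 0: vowel (running total: 1)
  'n' at position 1: consonant
  'g' at position 2: consonant
  'p' at position 3: consonant
  'i' at position 4: vowel (running total: 2)
  'e' at position 5: vowel (running total: 3)
  'j' at position 6: consonant
  'n' at position 7: consonant
  'g' at position 8: consonant
Total vowels: 3

3


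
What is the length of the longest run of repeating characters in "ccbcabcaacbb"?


Input: "ccbcabcaacbb"
Scanning for longest run:
  Position 1 ('c'): continues run of 'c', length=2
  Position 2 ('b'): new char, reset run to 1
  Position 3 ('c'): new char, reset run to 1
  Position 4 ('a'): new char, reset run to 1
  Position 5 ('b'): new char, reset run to 1
  Position 6 ('c'): new char, reset run to 1
  Position 7 ('a'): new char, reset run to 1
  Position 8 ('a'): continues run of 'a', length=2
  Position 9 ('c'): new char, reset run to 1
  Position 10 ('b'): new char, reset run to 1
  Position 11 ('b'): continues run of 'b', length=2
Longest run: 'c' with length 2

2


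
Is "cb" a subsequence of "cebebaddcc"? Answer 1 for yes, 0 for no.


Check if "cb" is a subsequence of "cebebaddcc"
Greedy scan:
  Position 0 ('c'): matches sub[0] = 'c'
  Position 1 ('e'): no match needed
  Position 2 ('b'): matches sub[1] = 'b'
  Position 3 ('e'): no match needed
  Position 4 ('b'): no match needed
  Position 5 ('a'): no match needed
  Position 6 ('d'): no match needed
  Position 7 ('d'): no match needed
  Position 8 ('c'): no match needed
  Position 9 ('c'): no match needed
All 2 characters matched => is a subsequence

1


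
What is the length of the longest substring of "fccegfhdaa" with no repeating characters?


Input: "fccegfhdaa"
Sliding window (track last position of each char):
  Position 0 ('f'): window [0,0] length 1 -- new best
  Position 1 ('c'): window [0,1] length 2 -- new best
  Position 2 ('c'): repeat (last at 1), move window start to 2
  Position 2 ('c'): window [2,2] length 1
  Position 3 ('e'): window [2,3] length 2
  Position 4 ('g'): window [2,4] length 3 -- new best
  Position 5 ('f'): window [2,5] length 4 -- new best
  Position 6 ('h'): window [2,6] length 5 -- new best
  Position 7 ('d'): window [2,7] length 6 -- new best
  Position 8 ('a'): window [2,8] length 7 -- new best
  Position 9 ('a'): repeat (last at 8), move window start to 9
  Position 9 ('a'): window [9,9] length 1
Longest substring with no repeats: "cegfhda" with length 7

7


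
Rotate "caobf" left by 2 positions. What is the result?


Input: "caobf", rotate left by 2
First 2 characters: "ca"
Remaining characters: "obf"
Concatenate remaining + first: "obf" + "ca" = "obfca"

obfca


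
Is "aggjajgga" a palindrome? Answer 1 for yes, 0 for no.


Input: aggjajgga
Reversed: aggjajgga
  Compare pos 0 ('a') with pos 8 ('a'): match
  Compare pos 1 ('g') with pos 7 ('g'): match
  Compare pos 2 ('g') with pos 6 ('g'): match
  Compare pos 3 ('j') with pos 5 ('j'): match
Result: palindrome

1


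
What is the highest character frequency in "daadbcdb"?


Input: daadbcdb
Character counts:
  'a': 2
  'b': 2
  'c': 1
  'd': 3
Maximum frequency: 3

3


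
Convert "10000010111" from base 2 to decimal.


Input: "10000010111" in base 2
Positional expansion:
  Digit '1' (value 1) x 2^10 = 1024
  Digit '0' (value 0) x 2^9 = 0
  Digit '0' (value 0) x 2^8 = 0
  Digit '0' (value 0) x 2^7 = 0
  Digit '0' (value 0) x 2^6 = 0
  Digit '0' (value 0) x 2^5 = 0
  Digit '1' (value 1) x 2^4 = 16
  Digit '0' (value 0) x 2^3 = 0
  Digit '1' (value 1) x 2^2 = 4
  Digit '1' (value 1) x 2^1 = 2
  Digit '1' (value 1) x 2^0 = 1
Sum = 1047

1047


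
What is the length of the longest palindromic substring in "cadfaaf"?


Input: "cadfaaf"
Checking substrings for palindromes:
  [3:7] "faaf" (len 4) => palindrome
  [4:6] "aa" (len 2) => palindrome
Longest palindromic substring: "faaf" with length 4

4


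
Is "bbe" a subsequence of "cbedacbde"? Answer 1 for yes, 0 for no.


Check if "bbe" is a subsequence of "cbedacbde"
Greedy scan:
  Position 0 ('c'): no match needed
  Position 1 ('b'): matches sub[0] = 'b'
  Position 2 ('e'): no match needed
  Position 3 ('d'): no match needed
  Position 4 ('a'): no match needed
  Position 5 ('c'): no match needed
  Position 6 ('b'): matches sub[1] = 'b'
  Position 7 ('d'): no match needed
  Position 8 ('e'): matches sub[2] = 'e'
All 3 characters matched => is a subsequence

1


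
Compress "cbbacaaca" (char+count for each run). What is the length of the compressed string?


Input: cbbacaaca
Runs:
  'c' x 1 => "c1"
  'b' x 2 => "b2"
  'a' x 1 => "a1"
  'c' x 1 => "c1"
  'a' x 2 => "a2"
  'c' x 1 => "c1"
  'a' x 1 => "a1"
Compressed: "c1b2a1c1a2c1a1"
Compressed length: 14

14


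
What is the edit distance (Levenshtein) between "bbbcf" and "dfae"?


Computing edit distance: "bbbcf" -> "dfae"
DP table:
           d    f    a    e
      0    1    2    3    4
  b   1    1    2    3    4
  b   2    2    2    3    4
  b   3    3    3    3    4
  c   4    4    4    4    4
  f   5    5    4    5    5
Edit distance = dp[5][4] = 5

5


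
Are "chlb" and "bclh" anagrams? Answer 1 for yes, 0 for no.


Strings: "chlb", "bclh"
Sorted first:  bchl
Sorted second: bchl
Sorted forms match => anagrams

1


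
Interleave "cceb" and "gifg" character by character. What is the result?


Interleaving "cceb" and "gifg":
  Position 0: 'c' from first, 'g' from second => "cg"
  Position 1: 'c' from first, 'i' from second => "ci"
  Position 2: 'e' from first, 'f' from second => "ef"
  Position 3: 'b' from first, 'g' from second => "bg"
Result: cgciefbg

cgciefbg


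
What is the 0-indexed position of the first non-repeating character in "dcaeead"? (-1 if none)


Input: dcaeead
Character frequencies:
  'a': 2
  'c': 1
  'd': 2
  'e': 2
Scanning left to right for freq == 1:
  Position 0 ('d'): freq=2, skip
  Position 1 ('c'): unique! => answer = 1

1


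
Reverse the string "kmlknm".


Input: kmlknm
Reading characters right to left:
  Position 5: 'm'
  Position 4: 'n'
  Position 3: 'k'
  Position 2: 'l'
  Position 1: 'm'
  Position 0: 'k'
Reversed: mnklmk

mnklmk


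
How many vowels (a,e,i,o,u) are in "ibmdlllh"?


Input: ibmdlllh
Checking each character:
  'i' at position 0: vowel (running total: 1)
  'b' at position 1: consonant
  'm' at position 2: consonant
  'd' at position 3: consonant
  'l' at position 4: consonant
  'l' at position 5: consonant
  'l' at position 6: consonant
  'h' at position 7: consonant
Total vowels: 1

1


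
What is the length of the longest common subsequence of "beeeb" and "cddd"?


LCS of "beeeb" and "cddd"
DP table:
           c    d    d    d
      0    0    0    0    0
  b   0    0    0    0    0
  e   0    0    0    0    0
  e   0    0    0    0    0
  e   0    0    0    0    0
  b   0    0    0    0    0
LCS length = dp[5][4] = 0

0


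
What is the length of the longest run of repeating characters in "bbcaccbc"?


Input: "bbcaccbc"
Scanning for longest run:
  Position 1 ('b'): continues run of 'b', length=2
  Position 2 ('c'): new char, reset run to 1
  Position 3 ('a'): new char, reset run to 1
  Position 4 ('c'): new char, reset run to 1
  Position 5 ('c'): continues run of 'c', length=2
  Position 6 ('b'): new char, reset run to 1
  Position 7 ('c'): new char, reset run to 1
Longest run: 'b' with length 2

2


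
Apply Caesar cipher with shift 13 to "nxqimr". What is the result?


Caesar cipher: shift "nxqimr" by 13
  'n' (pos 13) + 13 = pos 0 = 'a'
  'x' (pos 23) + 13 = pos 10 = 'k'
  'q' (pos 16) + 13 = pos 3 = 'd'
  'i' (pos 8) + 13 = pos 21 = 'v'
  'm' (pos 12) + 13 = pos 25 = 'z'
  'r' (pos 17) + 13 = pos 4 = 'e'
Result: akdvze

akdvze


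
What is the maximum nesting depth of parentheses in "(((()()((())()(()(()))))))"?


Input: "(((()()((())()(()(()))))))"
Tracking depth:
  Position 0 '(': depth becomes 1
  Position 1 '(': depth becomes 2
  Position 2 '(': depth becomes 3
  Position 3 '(': depth becomes 4
  Position 4 ')': depth becomes 3
  Position 5 '(': depth becomes 4
  Position 6 ')': depth becomes 3
  Position 7 '(': depth becomes 4
  Position 8 '(': depth becomes 5
  Position 9 '(': depth becomes 6
  Position 10 ')': depth becomes 5
  Position 11 ')': depth becomes 4
  Position 12 '(': depth becomes 5
  Position 13 ')': depth becomes 4
  Position 14 '(': depth becomes 5
  Position 15 '(': depth becomes 6
  Position 16 ')': depth becomes 5
  Position 17 '(': depth becomes 6
  Position 18 '(': depth becomes 7
  Position 19 ')': depth becomes 6
  Position 20 ')': depth becomes 5
  Position 21 ')': depth becomes 4
  Position 22 ')': depth becomes 3
  Position 23 ')': depth becomes 2
  Position 24 ')': depth becomes 1
  Position 25 ')': depth becomes 0
Maximum depth reached: 7

7
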